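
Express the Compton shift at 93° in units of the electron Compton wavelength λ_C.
1.0523 λ_C

The Compton shift formula is:
Δλ = λ_C(1 - cos θ)

Dividing both sides by λ_C:
Δλ/λ_C = 1 - cos θ

For θ = 93°:
Δλ/λ_C = 1 - cos(93°)
Δλ/λ_C = 1 - -0.0523
Δλ/λ_C = 1.0523

This means the shift is 1.0523 × λ_C = 2.5533 pm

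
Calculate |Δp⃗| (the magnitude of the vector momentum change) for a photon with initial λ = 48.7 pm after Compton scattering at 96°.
1.9701e-23 kg·m/s

Photon momentum magnitude is p = h/λ.

Initial momentum:
p₀ = h/λ = 6.6261e-34/4.8700e-11 = 1.3606e-23 kg·m/s

After scattering:
λ' = λ + Δλ = 48.7 + 2.6799 = 51.3799 pm
p' = h/λ' = 6.6261e-34/5.1380e-11 = 1.2896e-23 kg·m/s

Momentum is a vector; the scattered photon's direction makes angle θ = 96° with the incident direction. The magnitude of the vector change Δp⃗ = p⃗₀ − p⃗' is found from the law of cosines:
|Δp⃗|² = p₀² + p'² − 2p₀p'cos θ
|Δp⃗|² = (1.3606e-23)² + (1.2896e-23)² − 2·1.3606e-23·1.2896e-23·cos(96°)
|Δp⃗| = 1.9701e-23 kg·m/s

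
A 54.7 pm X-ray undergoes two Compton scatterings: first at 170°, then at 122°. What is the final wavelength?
63.2278 pm

Apply Compton shift twice:

First scattering at θ₁ = 170°:
Δλ₁ = λ_C(1 - cos(170°))
Δλ₁ = 2.4263 × 1.9848
Δλ₁ = 4.8158 pm

After first scattering:
λ₁ = 54.7 + 4.8158 = 59.5158 pm

Second scattering at θ₂ = 122°:
Δλ₂ = λ_C(1 - cos(122°))
Δλ₂ = 2.4263 × 1.5299
Δλ₂ = 3.7121 pm

Final wavelength:
λ₂ = 59.5158 + 3.7121 = 63.2278 pm

Total shift: Δλ_total = 4.8158 + 3.7121 = 8.5278 pm

(Intermediate values are shown rounded; full precision is carried through to the final answer.)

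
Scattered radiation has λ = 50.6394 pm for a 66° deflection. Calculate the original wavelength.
49.2000 pm

From λ' = λ + Δλ, we have λ = λ' - Δλ

First calculate the Compton shift:
Δλ = λ_C(1 - cos θ)
Δλ = 2.4263 × (1 - cos(66°))
Δλ = 2.4263 × 0.5933
Δλ = 1.4394 pm

Initial wavelength:
λ = λ' - Δλ
λ = 50.6394 - 1.4394
λ = 49.2000 pm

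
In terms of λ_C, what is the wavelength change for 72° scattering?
0.6910 λ_C

The Compton shift formula is:
Δλ = λ_C(1 - cos θ)

Dividing both sides by λ_C:
Δλ/λ_C = 1 - cos θ

For θ = 72°:
Δλ/λ_C = 1 - cos(72°)
Δλ/λ_C = 1 - 0.3090
Δλ/λ_C = 0.6910

This means the shift is 0.6910 × λ_C = 1.6765 pm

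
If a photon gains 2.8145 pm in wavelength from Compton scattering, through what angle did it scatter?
99.21°

From the Compton formula Δλ = λ_C(1 - cos θ), we can solve for θ:

cos θ = 1 - Δλ/λ_C

Given:
- Δλ = 2.8145 pm
- λ_C = h/(m_e·c) ≈ 2.42631024 pm

cos θ = 1 - 2.8145/2.42631024
cos θ = 1 - 1.159992
cos θ = -0.159992

θ = arccos(-0.159992)
θ = 99.21°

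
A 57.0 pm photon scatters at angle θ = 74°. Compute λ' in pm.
58.7575 pm

Using the Compton scattering formula:
λ' = λ + Δλ = λ + λ_C(1 - cos θ)

Given:
- Initial wavelength λ = 57.0 pm
- Scattering angle θ = 74°
- Compton wavelength λ_C ≈ 2.4263 pm

Calculate the shift:
Δλ = 2.4263 × (1 - cos(74°))
Δλ = 2.4263 × 0.7244
Δλ = 1.7575 pm

Final wavelength:
λ' = 57.0 + 1.7575 = 58.7575 pm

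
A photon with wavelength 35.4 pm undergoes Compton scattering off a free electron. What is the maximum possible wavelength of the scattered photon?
40.2526 pm (at θ = 180°)

The Compton shift is Δλ = λ_C(1 − cos θ).

Since cos θ ranges from −1 to 1, the factor (1 − cos θ) ranges from 0 to 2; the maximum shift occurs at θ = 180° (backscattering):
Δλ_max = 2λ_C = 2 × 2.4263 pm = 4.8526 pm

Maximum scattered wavelength:
λ'_max = λ₀ + Δλ_max = 35.4 + 4.8526 = 40.2526 pm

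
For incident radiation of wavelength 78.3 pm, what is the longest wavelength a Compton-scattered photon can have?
83.1526 pm (at θ = 180°)

The Compton shift is Δλ = λ_C(1 − cos θ).

Since cos θ ranges from −1 to 1, the factor (1 − cos θ) ranges from 0 to 2; the maximum shift occurs at θ = 180° (backscattering):
Δλ_max = 2λ_C = 2 × 2.4263 pm = 4.8526 pm

Maximum scattered wavelength:
λ'_max = λ₀ + Δλ_max = 78.3 + 4.8526 = 83.1526 pm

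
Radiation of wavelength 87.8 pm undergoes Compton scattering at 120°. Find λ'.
91.4395 pm

Using the Compton formula: λ' = λ + λ_C(1 − cos θ)

For θ = 120°, cos θ = -1/2 (exact) = -0.5000, so:
1 − cos 120° = 1 − (-1/2) = 1.5000

Δλ = λ_C × 1.5000 = 2.4263 × 1.5000 = 3.6395 pm

λ' = 87.8 + 3.6395 = 91.4395 pm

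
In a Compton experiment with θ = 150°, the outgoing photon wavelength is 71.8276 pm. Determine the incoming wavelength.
67.3000 pm

From λ' = λ + Δλ, we have λ = λ' - Δλ

First calculate the Compton shift:
Δλ = λ_C(1 - cos θ)
Δλ = 2.4263 × (1 - cos(150°))
Δλ = 2.4263 × 1.8660
Δλ = 4.5276 pm

Initial wavelength:
λ = λ' - Δλ
λ = 71.8276 - 4.5276
λ = 67.3000 pm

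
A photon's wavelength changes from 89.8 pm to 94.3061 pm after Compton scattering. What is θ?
149.00°

First find the wavelength shift:
Δλ = λ' - λ = 94.3061 - 89.8 = 4.5061 pm

Using Δλ = λ_C(1 - cos θ), with λ_C = h/(m_e·c) ≈ 2.42631024 pm:
cos θ = 1 - Δλ/λ_C
cos θ = 1 - 4.5061/2.42631024
cos θ = -0.857182

θ = arccos(-0.857182)
θ = 149.00°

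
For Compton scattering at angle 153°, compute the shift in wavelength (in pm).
4.5882 pm

Using the Compton scattering formula:
Δλ = λ_C(1 - cos θ)

where λ_C = h/(m_e·c) ≈ 2.4263 pm is the Compton wavelength of an electron.

For θ = 153°:
cos(153°) = -0.8910
1 - cos(153°) = 1.8910

Δλ = 2.4263 × 1.8910
Δλ = 4.5882 pm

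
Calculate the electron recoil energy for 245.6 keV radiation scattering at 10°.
1.7803 keV

By energy conservation: K_e = E_initial - E_final

First find the scattered photon energy:
Initial wavelength: λ = hc/E = 5.0482 pm
Compton shift: Δλ = λ_C(1 - cos(10°)) = 0.0369 pm
Final wavelength: λ' = 5.0482 + 0.0369 = 5.0851 pm
Final photon energy: E' = hc/λ' = 243.8197 keV

Electron kinetic energy:
K_e = E - E' = 245.6000 - 243.8197 = 1.7803 keV

(Intermediate values are shown rounded; full precision is carried through to the final answer.)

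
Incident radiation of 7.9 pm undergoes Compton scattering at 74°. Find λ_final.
9.6575 pm

Using the Compton scattering formula:
λ' = λ + Δλ = λ + λ_C(1 - cos θ)

Given:
- Initial wavelength λ = 7.9 pm
- Scattering angle θ = 74°
- Compton wavelength λ_C ≈ 2.4263 pm

Calculate the shift:
Δλ = 2.4263 × (1 - cos(74°))
Δλ = 2.4263 × 0.7244
Δλ = 1.7575 pm

Final wavelength:
λ' = 7.9 + 1.7575 = 9.6575 pm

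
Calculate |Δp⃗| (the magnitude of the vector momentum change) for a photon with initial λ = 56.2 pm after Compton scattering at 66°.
1.2685e-23 kg·m/s

Photon momentum magnitude is p = h/λ.

Initial momentum:
p₀ = h/λ = 6.6261e-34/5.6200e-11 = 1.1790e-23 kg·m/s

After scattering:
λ' = λ + Δλ = 56.2 + 1.4394 = 57.6394 pm
p' = h/λ' = 6.6261e-34/5.7639e-11 = 1.1496e-23 kg·m/s

Momentum is a vector; the scattered photon's direction makes angle θ = 66° with the incident direction. The magnitude of the vector change Δp⃗ = p⃗₀ − p⃗' is found from the law of cosines:
|Δp⃗|² = p₀² + p'² − 2p₀p'cos θ
|Δp⃗|² = (1.1790e-23)² + (1.1496e-23)² − 2·1.1790e-23·1.1496e-23·cos(66°)
|Δp⃗| = 1.2685e-23 kg·m/s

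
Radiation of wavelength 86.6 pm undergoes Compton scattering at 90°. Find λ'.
89.0263 pm

Using the Compton formula: λ' = λ + λ_C(1 − cos θ)

For θ = 90°, cos θ = 0 (exact) = 0.0000, so:
1 − cos 90° = 1 − (0) = 1.0000

Δλ = λ_C × 1.0000 = 2.4263 × 1.0000 = 2.4263 pm

λ' = 86.6 + 2.4263 = 89.0263 pm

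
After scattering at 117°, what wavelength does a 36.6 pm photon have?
40.1278 pm

Using the Compton scattering formula:
λ' = λ + Δλ = λ + λ_C(1 - cos θ)

Given:
- Initial wavelength λ = 36.6 pm
- Scattering angle θ = 117°
- Compton wavelength λ_C ≈ 2.4263 pm

Calculate the shift:
Δλ = 2.4263 × (1 - cos(117°))
Δλ = 2.4263 × 1.4540
Δλ = 3.5278 pm

Final wavelength:
λ' = 36.6 + 3.5278 = 40.1278 pm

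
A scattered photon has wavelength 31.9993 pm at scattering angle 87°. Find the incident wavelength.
29.7000 pm

From λ' = λ + Δλ, we have λ = λ' - Δλ

First calculate the Compton shift:
Δλ = λ_C(1 - cos θ)
Δλ = 2.4263 × (1 - cos(87°))
Δλ = 2.4263 × 0.9477
Δλ = 2.2993 pm

Initial wavelength:
λ = λ' - Δλ
λ = 31.9993 - 2.2993
λ = 29.7000 pm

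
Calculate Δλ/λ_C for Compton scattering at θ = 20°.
0.0603 λ_C

The Compton shift formula is:
Δλ = λ_C(1 - cos θ)

Dividing both sides by λ_C:
Δλ/λ_C = 1 - cos θ

For θ = 20°:
Δλ/λ_C = 1 - cos(20°)
Δλ/λ_C = 1 - 0.9397
Δλ/λ_C = 0.0603

This means the shift is 0.0603 × λ_C = 0.1463 pm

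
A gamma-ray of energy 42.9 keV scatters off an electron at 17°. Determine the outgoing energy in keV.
42.7432 keV

First convert energy to wavelength:
λ = hc/E, with hc ≈ 1239.842 keV·pm (i.e. 1239.842 eV·nm)

For E = 42.9 keV = 42900 eV:
λ = 1239.842 keV·pm / 42.9 keV
λ = 28.9007 pm

Calculate the Compton shift:
Δλ = λ_C(1 - cos(17°)) = 2.4263 × 0.0437
Δλ = 0.1060 pm

Final wavelength:
λ' = 28.9007 + 0.1060 = 29.0068 pm

Final energy:
E' = hc/λ' = 1239.842 / 29.0068 = 42.7432 keV

(Intermediate values are shown rounded; full precision is carried through to the final answer.)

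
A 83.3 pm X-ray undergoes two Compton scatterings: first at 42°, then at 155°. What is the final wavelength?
88.5485 pm

Apply Compton shift twice:

First scattering at θ₁ = 42°:
Δλ₁ = λ_C(1 - cos(42°))
Δλ₁ = 2.4263 × 0.2569
Δλ₁ = 0.6232 pm

After first scattering:
λ₁ = 83.3 + 0.6232 = 83.9232 pm

Second scattering at θ₂ = 155°:
Δλ₂ = λ_C(1 - cos(155°))
Δλ₂ = 2.4263 × 1.9063
Δλ₂ = 4.6253 pm

Final wavelength:
λ₂ = 83.9232 + 4.6253 = 88.5485 pm

Total shift: Δλ_total = 0.6232 + 4.6253 = 5.2485 pm

(Intermediate values are shown rounded; full precision is carried through to the final answer.)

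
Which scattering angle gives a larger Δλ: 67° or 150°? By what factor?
150° produces the larger shift by a factor of 3.063

Calculate both shifts using Δλ = λ_C(1 - cos θ):

For θ₁ = 67°:
Δλ₁ = 2.4263 × (1 - cos(67°))
Δλ₁ = 2.4263 × 0.6093
Δλ₁ = 1.4783 pm

For θ₂ = 150°:
Δλ₂ = 2.4263 × (1 - cos(150°))
Δλ₂ = 2.4263 × 1.8660
Δλ₂ = 4.5276 pm

The 150° angle produces the larger shift.
Ratio: 4.5276/1.4783 = 3.063

(Intermediate values are shown rounded; full precision is carried through to the final answer.)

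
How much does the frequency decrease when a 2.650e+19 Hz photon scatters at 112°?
6.034e+18 Hz (decrease)

Convert frequency to wavelength (c = 299792458 m/s):
λ₀ = c/f₀ = 299792458/2.650e+19 = 1.1312923e-11 m = 11.3129 pm

Calculate Compton shift:
Δλ = λ_C(1 - cos(112°)) = 3.3352 pm

Final wavelength:
λ' = λ₀ + Δλ = 11.3129 + 3.3352 = 14.6481 pm

Final frequency:
f' = c/λ' = 299792458/1.4648145e-11 = 2.0466240e+19 Hz

Frequency shift (decrease):
Δf = f₀ - f' = 2.650e+19 - 2.0466240e+19 = 6.034e+18 Hz

(Intermediate values are shown rounded; full precision is carried through to the final answer.)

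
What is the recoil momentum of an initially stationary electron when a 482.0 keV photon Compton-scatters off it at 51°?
2.0224e-22 kg·m/s

The electron is initially at rest, so by conservation of momentum:
p⃗_e = p⃗₀ − p⃗'  (incident photon momentum minus scattered photon momentum)

Photon momentum magnitudes (p = h/λ = E/c):
λ₀ = hc/E₀ = 2.5723 pm → p₀ = h/λ₀ = 2.5759e-22 kg·m/s
Δλ = λ_C(1 − cos 51°) = 0.8994 pm
λ' = 3.4717 pm → p' = h/λ' = 1.9086e-22 kg·m/s

The scattered photon makes angle θ = 51° with the incident direction, so by the law of cosines:
|p⃗_e|² = p₀² + p'² − 2p₀p'cos θ
|p⃗_e|² = (2.5759e-22)² + (1.9086e-22)² − 2·2.5759e-22·1.9086e-22·cos(51°)
|p⃗_e| = 2.0224e-22 kg·m/s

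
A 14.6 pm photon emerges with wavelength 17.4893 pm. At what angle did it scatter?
101.00°

First find the wavelength shift:
Δλ = λ' - λ = 17.4893 - 14.6 = 2.8893 pm

Using Δλ = λ_C(1 - cos θ), with λ_C = h/(m_e·c) ≈ 2.42631024 pm:
cos θ = 1 - Δλ/λ_C
cos θ = 1 - 2.8893/2.42631024
cos θ = -0.190821

θ = arccos(-0.190821)
θ = 101.00°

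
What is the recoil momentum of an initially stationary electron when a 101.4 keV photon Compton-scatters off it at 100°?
7.5471e-23 kg·m/s

The electron is initially at rest, so by conservation of momentum:
p⃗_e = p⃗₀ − p⃗'  (incident photon momentum minus scattered photon momentum)

Photon momentum magnitudes (p = h/λ = E/c):
λ₀ = hc/E₀ = 12.2272 pm → p₀ = h/λ₀ = 5.4191e-23 kg·m/s
Δλ = λ_C(1 − cos 100°) = 2.8476 pm
λ' = 15.0749 pm → p' = h/λ' = 4.3954e-23 kg·m/s

The scattered photon makes angle θ = 100° with the incident direction, so by the law of cosines:
|p⃗_e|² = p₀² + p'² − 2p₀p'cos θ
|p⃗_e|² = (5.4191e-23)² + (4.3954e-23)² − 2·5.4191e-23·4.3954e-23·cos(100°)
|p⃗_e| = 7.5471e-23 kg·m/s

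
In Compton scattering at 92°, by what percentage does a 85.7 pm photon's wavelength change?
2.9300%

Calculate the Compton shift:
Δλ = λ_C(1 - cos(92°))
Δλ = 2.4263 × (1 - cos(92°))
Δλ = 2.4263 × 1.0349
Δλ = 2.5110 pm

Percentage change:
(Δλ/λ₀) × 100 = (2.5110/85.7) × 100
= 2.9300%

(Intermediate values are shown rounded; full precision is carried through to the final answer.)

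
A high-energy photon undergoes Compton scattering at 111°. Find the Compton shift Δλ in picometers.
3.2958 pm

Using the Compton scattering formula:
Δλ = λ_C(1 - cos θ)

where λ_C = h/(m_e·c) ≈ 2.4263 pm is the Compton wavelength of an electron.

For θ = 111°:
cos(111°) = -0.3584
1 - cos(111°) = 1.3584

Δλ = 2.4263 × 1.3584
Δλ = 3.2958 pm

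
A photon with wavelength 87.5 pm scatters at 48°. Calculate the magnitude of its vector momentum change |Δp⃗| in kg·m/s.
6.1325e-24 kg·m/s

Photon momentum magnitude is p = h/λ.

Initial momentum:
p₀ = h/λ = 6.6261e-34/8.7500e-11 = 7.5727e-24 kg·m/s

After scattering:
λ' = λ + Δλ = 87.5 + 0.8028 = 88.3028 pm
p' = h/λ' = 6.6261e-34/8.8303e-11 = 7.5038e-24 kg·m/s

Momentum is a vector; the scattered photon's direction makes angle θ = 48° with the incident direction. The magnitude of the vector change Δp⃗ = p⃗₀ − p⃗' is found from the law of cosines:
|Δp⃗|² = p₀² + p'² − 2p₀p'cos θ
|Δp⃗|² = (7.5727e-24)² + (7.5038e-24)² − 2·7.5727e-24·7.5038e-24·cos(48°)
|Δp⃗| = 6.1325e-24 kg·m/s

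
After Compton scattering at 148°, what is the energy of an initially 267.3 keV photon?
135.9129 keV

First convert energy to wavelength:
λ = hc/E, with hc ≈ 1239.842 keV·pm (i.e. 1239.842 eV·nm)

For E = 267.3 keV = 267300 eV:
λ = 1239.842 keV·pm / 267.3 keV
λ = 4.6384 pm

Calculate the Compton shift:
Δλ = λ_C(1 - cos(148°)) = 2.4263 × 1.8480
Δλ = 4.4839 pm

Final wavelength:
λ' = 4.6384 + 4.4839 = 9.1223 pm

Final energy:
E' = hc/λ' = 1239.842 / 9.1223 = 135.9129 keV

(Intermediate values are shown rounded; full precision is carried through to the final answer.)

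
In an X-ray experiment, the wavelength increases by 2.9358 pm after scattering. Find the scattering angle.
102.12°

From the Compton formula Δλ = λ_C(1 - cos θ), we can solve for θ:

cos θ = 1 - Δλ/λ_C

Given:
- Δλ = 2.9358 pm
- λ_C = h/(m_e·c) ≈ 2.42631024 pm

cos θ = 1 - 2.9358/2.42631024
cos θ = 1 - 1.209985
cos θ = -0.209985

θ = arccos(-0.209985)
θ = 102.12°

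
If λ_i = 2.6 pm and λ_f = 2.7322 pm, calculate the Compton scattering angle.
19.00°

First find the wavelength shift:
Δλ = λ' - λ = 2.7322 - 2.6 = 0.1322 pm

Using Δλ = λ_C(1 - cos θ), with λ_C = h/(m_e·c) ≈ 2.42631024 pm:
cos θ = 1 - Δλ/λ_C
cos θ = 1 - 0.1322/2.42631024
cos θ = 0.945514

θ = arccos(0.945514)
θ = 19.00°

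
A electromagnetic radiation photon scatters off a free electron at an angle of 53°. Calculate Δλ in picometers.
0.9661 pm

Using the Compton scattering formula:
Δλ = λ_C(1 - cos θ)

where λ_C = h/(m_e·c) ≈ 2.4263 pm is the Compton wavelength of an electron.

For θ = 53°:
cos(53°) = 0.6018
1 - cos(53°) = 0.3982

Δλ = 2.4263 × 0.3982
Δλ = 0.9661 pm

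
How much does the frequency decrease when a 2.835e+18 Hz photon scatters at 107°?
8.164e+16 Hz (decrease)

Convert frequency to wavelength (c = 299792458 m/s):
λ₀ = c/f₀ = 299792458/2.835e+18 = 1.0574690e-10 m = 105.7469 pm

Calculate Compton shift:
Δλ = λ_C(1 - cos(107°)) = 3.1357 pm

Final wavelength:
λ' = λ₀ + Δλ = 105.7469 + 3.1357 = 108.8826 pm

Final frequency:
f' = c/λ' = 299792458/1.0888259e-10 = 2.7533552e+18 Hz

Frequency shift (decrease):
Δf = f₀ - f' = 2.835e+18 - 2.7533552e+18 = 8.164e+16 Hz

(Intermediate values are shown rounded; full precision is carried through to the final answer.)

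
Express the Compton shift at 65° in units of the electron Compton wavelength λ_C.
0.5774 λ_C

The Compton shift formula is:
Δλ = λ_C(1 - cos θ)

Dividing both sides by λ_C:
Δλ/λ_C = 1 - cos θ

For θ = 65°:
Δλ/λ_C = 1 - cos(65°)
Δλ/λ_C = 1 - 0.4226
Δλ/λ_C = 0.5774

This means the shift is 0.5774 × λ_C = 1.4009 pm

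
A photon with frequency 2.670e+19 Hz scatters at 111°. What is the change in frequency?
6.059e+18 Hz (decrease)

Convert frequency to wavelength (c = 299792458 m/s):
λ₀ = c/f₀ = 299792458/2.670e+19 = 1.1228182e-11 m = 11.2282 pm

Calculate Compton shift:
Δλ = λ_C(1 - cos(111°)) = 3.2958 pm

Final wavelength:
λ' = λ₀ + Δλ = 11.2282 + 3.2958 = 14.5240 pm

Final frequency:
f' = c/λ' = 299792458/1.4524004e-11 = 2.0641172e+19 Hz

Frequency shift (decrease):
Δf = f₀ - f' = 2.670e+19 - 2.0641172e+19 = 6.059e+18 Hz

(Intermediate values are shown rounded; full precision is carried through to the final answer.)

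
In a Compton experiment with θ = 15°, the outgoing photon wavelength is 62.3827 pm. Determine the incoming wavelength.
62.3000 pm

From λ' = λ + Δλ, we have λ = λ' - Δλ

First calculate the Compton shift:
Δλ = λ_C(1 - cos θ)
Δλ = 2.4263 × (1 - cos(15°))
Δλ = 2.4263 × 0.0341
Δλ = 0.0827 pm

Initial wavelength:
λ = λ' - Δλ
λ = 62.3827 - 0.0827
λ = 62.3000 pm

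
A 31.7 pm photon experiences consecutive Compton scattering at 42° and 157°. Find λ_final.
36.9830 pm

Apply Compton shift twice:

First scattering at θ₁ = 42°:
Δλ₁ = λ_C(1 - cos(42°))
Δλ₁ = 2.4263 × 0.2569
Δλ₁ = 0.6232 pm

After first scattering:
λ₁ = 31.7 + 0.6232 = 32.3232 pm

Second scattering at θ₂ = 157°:
Δλ₂ = λ_C(1 - cos(157°))
Δλ₂ = 2.4263 × 1.9205
Δλ₂ = 4.6597 pm

Final wavelength:
λ₂ = 32.3232 + 4.6597 = 36.9830 pm

Total shift: Δλ_total = 0.6232 + 4.6597 = 5.2830 pm

(Intermediate values are shown rounded; full precision is carried through to the final answer.)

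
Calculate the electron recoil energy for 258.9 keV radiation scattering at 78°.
74.1450 keV

By energy conservation: K_e = E_initial - E_final

First find the scattered photon energy:
Initial wavelength: λ = hc/E = 4.7889 pm
Compton shift: Δλ = λ_C(1 - cos(78°)) = 1.9219 pm
Final wavelength: λ' = 4.7889 + 1.9219 = 6.7107 pm
Final photon energy: E' = hc/λ' = 184.7550 keV

Electron kinetic energy:
K_e = E - E' = 258.9000 - 184.7550 = 74.1450 keV

(Intermediate values are shown rounded; full precision is carried through to the final answer.)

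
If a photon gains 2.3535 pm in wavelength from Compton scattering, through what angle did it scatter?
88.28°

From the Compton formula Δλ = λ_C(1 - cos θ), we can solve for θ:

cos θ = 1 - Δλ/λ_C

Given:
- Δλ = 2.3535 pm
- λ_C = h/(m_e·c) ≈ 2.42631024 pm

cos θ = 1 - 2.3535/2.42631024
cos θ = 1 - 0.969991
cos θ = 0.030009

θ = arccos(0.030009)
θ = 88.28°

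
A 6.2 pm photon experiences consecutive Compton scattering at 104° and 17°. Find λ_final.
9.3193 pm

Apply Compton shift twice:

First scattering at θ₁ = 104°:
Δλ₁ = λ_C(1 - cos(104°))
Δλ₁ = 2.4263 × 1.2419
Δλ₁ = 3.0133 pm

After first scattering:
λ₁ = 6.2 + 3.0133 = 9.2133 pm

Second scattering at θ₂ = 17°:
Δλ₂ = λ_C(1 - cos(17°))
Δλ₂ = 2.4263 × 0.0437
Δλ₂ = 0.1060 pm

Final wavelength:
λ₂ = 9.2133 + 0.1060 = 9.3193 pm

Total shift: Δλ_total = 3.0133 + 0.1060 = 3.1193 pm

(Intermediate values are shown rounded; full precision is carried through to the final answer.)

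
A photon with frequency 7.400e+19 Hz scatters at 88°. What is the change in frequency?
2.711e+19 Hz (decrease)

Convert frequency to wavelength (c = 299792458 m/s):
λ₀ = c/f₀ = 299792458/7.400e+19 = 4.0512494e-12 m = 4.0512 pm

Calculate Compton shift:
Δλ = λ_C(1 - cos(88°)) = 2.3416 pm

Final wavelength:
λ' = λ₀ + Δλ = 4.0512 + 2.3416 = 6.3929 pm

Final frequency:
f' = c/λ' = 299792458/6.3928827e-12 = 4.6894722e+19 Hz

Frequency shift (decrease):
Δf = f₀ - f' = 7.400e+19 - 4.6894722e+19 = 2.711e+19 Hz

(Intermediate values are shown rounded; full precision is carried through to the final answer.)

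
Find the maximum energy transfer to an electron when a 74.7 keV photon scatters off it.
16.8991 keV

Maximum energy transfer occurs at θ = 180° (backscattering).

Initial photon: E₀ = 74.7 keV → λ₀ = 16.5976 pm

Maximum Compton shift (at 180°):
Δλ_max = 2λ_C = 2 × 2.4263 = 4.8526 pm

Final wavelength:
λ' = 16.5976 + 4.8526 = 21.4502 pm

Minimum photon energy (maximum energy to electron):
E'_min = hc/λ' = 57.8009 keV

Maximum electron kinetic energy:
K_max = E₀ - E'_min = 74.7000 - 57.8009 = 16.8991 keV

(Intermediate values are shown rounded; full precision is carried through to the final answer.)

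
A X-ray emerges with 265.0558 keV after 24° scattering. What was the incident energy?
277.5000 keV

Convert final energy to wavelength (hc ≈ 1239.842 keV·pm):
λ' = hc/E' = 1239.842 / 265.0558 = 4.6777 pm

Calculate the Compton shift:
Δλ = λ_C(1 - cos(24°))
Δλ = 2.4263 × (1 - cos(24°))
Δλ = 0.2098 pm

Initial wavelength:
λ = λ' - Δλ = 4.6777 - 0.2098 = 4.4679 pm

Initial energy:
E = hc/λ = 1239.842 / 4.4679 = 277.5000 keV

(Intermediate values are shown rounded; full precision is carried through to the final answer.)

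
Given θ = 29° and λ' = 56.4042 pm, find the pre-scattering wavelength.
56.1000 pm

From λ' = λ + Δλ, we have λ = λ' - Δλ

First calculate the Compton shift:
Δλ = λ_C(1 - cos θ)
Δλ = 2.4263 × (1 - cos(29°))
Δλ = 2.4263 × 0.1254
Δλ = 0.3042 pm

Initial wavelength:
λ = λ' - Δλ
λ = 56.4042 - 0.3042
λ = 56.1000 pm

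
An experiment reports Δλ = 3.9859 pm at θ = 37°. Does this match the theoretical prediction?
No, inconsistent

Calculate the expected shift for θ = 37°:

Δλ_expected = λ_C(1 - cos(37°))
Δλ_expected = 2.4263 × (1 - cos(37°))
Δλ_expected = 2.4263 × 0.2014
Δλ_expected = 0.4886 pm

Given shift: 3.9859 pm
Expected shift: 0.4886 pm
Difference: 3.4973 pm

The values do not match. The given shift corresponds to θ ≈ 130.0°, not 37°.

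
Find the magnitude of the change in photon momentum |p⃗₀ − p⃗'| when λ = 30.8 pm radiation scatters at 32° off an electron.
1.1792e-23 kg·m/s

Photon momentum magnitude is p = h/λ.

Initial momentum:
p₀ = h/λ = 6.6261e-34/3.0800e-11 = 2.1513e-23 kg·m/s

After scattering:
λ' = λ + Δλ = 30.8 + 0.3687 = 31.1687 pm
p' = h/λ' = 6.6261e-34/3.1169e-11 = 2.1259e-23 kg·m/s

Momentum is a vector; the scattered photon's direction makes angle θ = 32° with the incident direction. The magnitude of the vector change Δp⃗ = p⃗₀ − p⃗' is found from the law of cosines:
|Δp⃗|² = p₀² + p'² − 2p₀p'cos θ
|Δp⃗|² = (2.1513e-23)² + (2.1259e-23)² − 2·2.1513e-23·2.1259e-23·cos(32°)
|Δp⃗| = 1.1792e-23 kg·m/s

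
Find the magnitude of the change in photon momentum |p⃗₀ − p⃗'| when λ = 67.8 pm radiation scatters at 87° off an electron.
1.3236e-23 kg·m/s

Photon momentum magnitude is p = h/λ.

Initial momentum:
p₀ = h/λ = 6.6261e-34/6.7800e-11 = 9.7730e-24 kg·m/s

After scattering:
λ' = λ + Δλ = 67.8 + 2.2993 = 70.0993 pm
p' = h/λ' = 6.6261e-34/7.0099e-11 = 9.4524e-24 kg·m/s

Momentum is a vector; the scattered photon's direction makes angle θ = 87° with the incident direction. The magnitude of the vector change Δp⃗ = p⃗₀ − p⃗' is found from the law of cosines:
|Δp⃗|² = p₀² + p'² − 2p₀p'cos θ
|Δp⃗|² = (9.7730e-24)² + (9.4524e-24)² − 2·9.7730e-24·9.4524e-24·cos(87°)
|Δp⃗| = 1.3236e-23 kg·m/s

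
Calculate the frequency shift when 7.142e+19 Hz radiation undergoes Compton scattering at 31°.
5.447e+18 Hz (decrease)

Convert frequency to wavelength (c = 299792458 m/s):
λ₀ = c/f₀ = 299792458/7.142e+19 = 4.1975981e-12 m = 4.1976 pm

Calculate Compton shift:
Δλ = λ_C(1 - cos(31°)) = 0.3466 pm

Final wavelength:
λ' = λ₀ + Δλ = 4.1976 + 0.3466 = 4.5442 pm

Final frequency:
f' = c/λ' = 299792458/4.5441546e-12 = 6.5973209e+19 Hz

Frequency shift (decrease):
Δf = f₀ - f' = 7.142e+19 - 6.5973209e+19 = 5.447e+18 Hz

(Intermediate values are shown rounded; full precision is carried through to the final answer.)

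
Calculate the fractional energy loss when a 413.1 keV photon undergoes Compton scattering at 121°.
0.5505 (or 55.05%)

Calculate initial and final photon energies:

Initial: E₀ = 413.1 keV → λ₀ = 3.0013 pm
Compton shift: Δλ = 3.6760 pm
Final wavelength: λ' = 6.6773 pm
Final energy: E' = 185.6811 keV

Fractional energy loss:
(E₀ - E')/E₀ = (413.1000 - 185.6811)/413.1000
= 227.4189/413.1000
= 0.5505
= 55.05%

(Intermediate values are shown rounded; full precision is carried through to the final answer.)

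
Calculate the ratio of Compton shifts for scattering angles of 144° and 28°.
144° produces the larger shift by a factor of 15.455

Calculate both shifts using Δλ = λ_C(1 - cos θ):

For θ₁ = 28°:
Δλ₁ = 2.4263 × (1 - cos(28°))
Δλ₁ = 2.4263 × 0.1171
Δλ₁ = 0.2840 pm

For θ₂ = 144°:
Δλ₂ = 2.4263 × (1 - cos(144°))
Δλ₂ = 2.4263 × 1.8090
Δλ₂ = 4.3892 pm

The 144° angle produces the larger shift.
Ratio: 4.3892/0.2840 = 15.455

(Intermediate values are shown rounded; full precision is carried through to the final answer.)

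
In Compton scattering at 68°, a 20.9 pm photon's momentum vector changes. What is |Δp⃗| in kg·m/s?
3.4303e-23 kg·m/s

Photon momentum magnitude is p = h/λ.

Initial momentum:
p₀ = h/λ = 6.6261e-34/2.0900e-11 = 3.1704e-23 kg·m/s

After scattering:
λ' = λ + Δλ = 20.9 + 1.5174 = 22.4174 pm
p' = h/λ' = 6.6261e-34/2.2417e-11 = 2.9558e-23 kg·m/s

Momentum is a vector; the scattered photon's direction makes angle θ = 68° with the incident direction. The magnitude of the vector change Δp⃗ = p⃗₀ − p⃗' is found from the law of cosines:
|Δp⃗|² = p₀² + p'² − 2p₀p'cos θ
|Δp⃗|² = (3.1704e-23)² + (2.9558e-23)² − 2·3.1704e-23·2.9558e-23·cos(68°)
|Δp⃗| = 3.4303e-23 kg·m/s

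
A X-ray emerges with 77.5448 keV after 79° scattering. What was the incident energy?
88.3999 keV

Convert final energy to wavelength (hc ≈ 1239.842 keV·pm):
λ' = hc/E' = 1239.842 / 77.5448 = 15.9887 pm

Calculate the Compton shift:
Δλ = λ_C(1 - cos(79°))
Δλ = 2.4263 × (1 - cos(79°))
Δλ = 1.9633 pm

Initial wavelength:
λ = λ' - Δλ = 15.9887 - 1.9633 = 14.0254 pm

Initial energy:
E = hc/λ = 1239.842 / 14.0254 = 88.3999 keV

(Intermediate values are shown rounded; full precision is carried through to the final answer.)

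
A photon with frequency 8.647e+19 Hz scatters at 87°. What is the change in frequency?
3.448e+19 Hz (decrease)

Convert frequency to wavelength (c = 299792458 m/s):
λ₀ = c/f₀ = 299792458/8.647e+19 = 3.4670112e-12 m = 3.4670 pm

Calculate Compton shift:
Δλ = λ_C(1 - cos(87°)) = 2.2993 pm

Final wavelength:
λ' = λ₀ + Δλ = 3.4670 + 2.2993 = 5.7663 pm

Final frequency:
f' = c/λ' = 299792458/5.7663382e-12 = 5.1990093e+19 Hz

Frequency shift (decrease):
Δf = f₀ - f' = 8.647e+19 - 5.1990093e+19 = 3.448e+19 Hz

(Intermediate values are shown rounded; full precision is carried through to the final answer.)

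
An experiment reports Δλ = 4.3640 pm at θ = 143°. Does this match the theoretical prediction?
Yes, consistent

Calculate the expected shift for θ = 143°:

Δλ_expected = λ_C(1 - cos(143°))
Δλ_expected = 2.4263 × (1 - cos(143°))
Δλ_expected = 2.4263 × 1.7986
Δλ_expected = 4.3640 pm

Given shift: 4.3640 pm
Expected shift: 4.3640 pm
Difference: 0.0000 pm

The values match. This is consistent with Compton scattering at the stated angle.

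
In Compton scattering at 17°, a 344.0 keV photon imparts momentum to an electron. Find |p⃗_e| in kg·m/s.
5.3822e-23 kg·m/s

The electron is initially at rest, so by conservation of momentum:
p⃗_e = p⃗₀ − p⃗'  (incident photon momentum minus scattered photon momentum)

Photon momentum magnitudes (p = h/λ = E/c):
λ₀ = hc/E₀ = 3.6042 pm → p₀ = h/λ₀ = 1.8384e-22 kg·m/s
Δλ = λ_C(1 − cos 17°) = 0.1060 pm
λ' = 3.7102 pm → p' = h/λ' = 1.7859e-22 kg·m/s

The scattered photon makes angle θ = 17° with the incident direction, so by the law of cosines:
|p⃗_e|² = p₀² + p'² − 2p₀p'cos θ
|p⃗_e|² = (1.8384e-22)² + (1.7859e-22)² − 2·1.8384e-22·1.7859e-22·cos(17°)
|p⃗_e| = 5.3822e-23 kg·m/s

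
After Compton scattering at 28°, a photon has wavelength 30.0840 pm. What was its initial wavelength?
29.8000 pm

From λ' = λ + Δλ, we have λ = λ' - Δλ

First calculate the Compton shift:
Δλ = λ_C(1 - cos θ)
Δλ = 2.4263 × (1 - cos(28°))
Δλ = 2.4263 × 0.1171
Δλ = 0.2840 pm

Initial wavelength:
λ = λ' - Δλ
λ = 30.0840 - 0.2840
λ = 29.8000 pm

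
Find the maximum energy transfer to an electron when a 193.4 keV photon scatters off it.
83.3228 keV

Maximum energy transfer occurs at θ = 180° (backscattering).

Initial photon: E₀ = 193.4 keV → λ₀ = 6.4108 pm

Maximum Compton shift (at 180°):
Δλ_max = 2λ_C = 2 × 2.4263 = 4.8526 pm

Final wavelength:
λ' = 6.4108 + 4.8526 = 11.2634 pm

Minimum photon energy (maximum energy to electron):
E'_min = hc/λ' = 110.0772 keV

Maximum electron kinetic energy:
K_max = E₀ - E'_min = 193.4000 - 110.0772 = 83.3228 keV

(Intermediate values are shown rounded; full precision is carried through to the final answer.)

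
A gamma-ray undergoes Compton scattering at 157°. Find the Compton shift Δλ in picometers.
4.6597 pm

Using the Compton scattering formula:
Δλ = λ_C(1 - cos θ)

where λ_C = h/(m_e·c) ≈ 2.4263 pm is the Compton wavelength of an electron.

For θ = 157°:
cos(157°) = -0.9205
1 - cos(157°) = 1.9205

Δλ = 2.4263 × 1.9205
Δλ = 4.6597 pm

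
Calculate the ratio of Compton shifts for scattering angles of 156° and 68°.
156° produces the larger shift by a factor of 3.060

Calculate both shifts using Δλ = λ_C(1 - cos θ):

For θ₁ = 68°:
Δλ₁ = 2.4263 × (1 - cos(68°))
Δλ₁ = 2.4263 × 0.6254
Δλ₁ = 1.5174 pm

For θ₂ = 156°:
Δλ₂ = 2.4263 × (1 - cos(156°))
Δλ₂ = 2.4263 × 1.9135
Δλ₂ = 4.6429 pm

The 156° angle produces the larger shift.
Ratio: 4.6429/1.5174 = 3.060

(Intermediate values are shown rounded; full precision is carried through to the final answer.)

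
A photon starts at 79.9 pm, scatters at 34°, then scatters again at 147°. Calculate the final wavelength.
84.7760 pm

Apply Compton shift twice:

First scattering at θ₁ = 34°:
Δλ₁ = λ_C(1 - cos(34°))
Δλ₁ = 2.4263 × 0.1710
Δλ₁ = 0.4148 pm

After first scattering:
λ₁ = 79.9 + 0.4148 = 80.3148 pm

Second scattering at θ₂ = 147°:
Δλ₂ = λ_C(1 - cos(147°))
Δλ₂ = 2.4263 × 1.8387
Δλ₂ = 4.4612 pm

Final wavelength:
λ₂ = 80.3148 + 4.4612 = 84.7760 pm

Total shift: Δλ_total = 0.4148 + 4.4612 = 4.8760 pm

(Intermediate values are shown rounded; full precision is carried through to the final answer.)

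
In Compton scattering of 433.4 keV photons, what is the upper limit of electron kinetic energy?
272.6603 keV

Maximum energy transfer occurs at θ = 180° (backscattering).

Initial photon: E₀ = 433.4 keV → λ₀ = 2.8607 pm

Maximum Compton shift (at 180°):
Δλ_max = 2λ_C = 2 × 2.4263 = 4.8526 pm

Final wavelength:
λ' = 2.8607 + 4.8526 = 7.7134 pm

Minimum photon energy (maximum energy to electron):
E'_min = hc/λ' = 160.7397 keV

Maximum electron kinetic energy:
K_max = E₀ - E'_min = 433.4000 - 160.7397 = 272.6603 keV

(Intermediate values are shown rounded; full precision is carried through to the final answer.)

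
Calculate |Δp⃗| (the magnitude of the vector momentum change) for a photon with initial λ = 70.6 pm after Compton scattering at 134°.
1.6804e-23 kg·m/s

Photon momentum magnitude is p = h/λ.

Initial momentum:
p₀ = h/λ = 6.6261e-34/7.0600e-11 = 9.3854e-24 kg·m/s

After scattering:
λ' = λ + Δλ = 70.6 + 4.1118 = 74.7118 pm
p' = h/λ' = 6.6261e-34/7.4712e-11 = 8.8688e-24 kg·m/s

Momentum is a vector; the scattered photon's direction makes angle θ = 134° with the incident direction. The magnitude of the vector change Δp⃗ = p⃗₀ − p⃗' is found from the law of cosines:
|Δp⃗|² = p₀² + p'² − 2p₀p'cos θ
|Δp⃗|² = (9.3854e-24)² + (8.8688e-24)² − 2·9.3854e-24·8.8688e-24·cos(134°)
|Δp⃗| = 1.6804e-23 kg·m/s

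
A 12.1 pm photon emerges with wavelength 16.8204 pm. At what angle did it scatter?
161.00°

First find the wavelength shift:
Δλ = λ' - λ = 16.8204 - 12.1 = 4.7204 pm

Using Δλ = λ_C(1 - cos θ), with λ_C = h/(m_e·c) ≈ 2.42631024 pm:
cos θ = 1 - Δλ/λ_C
cos θ = 1 - 4.7204/2.42631024
cos θ = -0.945506

θ = arccos(-0.945506)
θ = 161.00°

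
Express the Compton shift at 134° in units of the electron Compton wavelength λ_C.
1.6947 λ_C

The Compton shift formula is:
Δλ = λ_C(1 - cos θ)

Dividing both sides by λ_C:
Δλ/λ_C = 1 - cos θ

For θ = 134°:
Δλ/λ_C = 1 - cos(134°)
Δλ/λ_C = 1 - -0.6947
Δλ/λ_C = 1.6947

This means the shift is 1.6947 × λ_C = 4.1118 pm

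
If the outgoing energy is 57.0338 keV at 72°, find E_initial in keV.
61.8000 keV

Convert final energy to wavelength (hc ≈ 1239.842 keV·pm):
λ' = hc/E' = 1239.842 / 57.0338 = 21.7387 pm

Calculate the Compton shift:
Δλ = λ_C(1 - cos(72°))
Δλ = 2.4263 × (1 - cos(72°))
Δλ = 1.6765 pm

Initial wavelength:
λ = λ' - Δλ = 21.7387 - 1.6765 = 20.0622 pm

Initial energy:
E = hc/λ = 1239.842 / 20.0622 = 61.8000 keV

(Intermediate values are shown rounded; full precision is carried through to the final answer.)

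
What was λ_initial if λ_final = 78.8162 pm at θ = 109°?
75.6000 pm

From λ' = λ + Δλ, we have λ = λ' - Δλ

First calculate the Compton shift:
Δλ = λ_C(1 - cos θ)
Δλ = 2.4263 × (1 - cos(109°))
Δλ = 2.4263 × 1.3256
Δλ = 3.2162 pm

Initial wavelength:
λ = λ' - Δλ
λ = 78.8162 - 3.2162
λ = 75.6000 pm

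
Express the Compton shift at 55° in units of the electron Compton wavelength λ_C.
0.4264 λ_C

The Compton shift formula is:
Δλ = λ_C(1 - cos θ)

Dividing both sides by λ_C:
Δλ/λ_C = 1 - cos θ

For θ = 55°:
Δλ/λ_C = 1 - cos(55°)
Δλ/λ_C = 1 - 0.5736
Δλ/λ_C = 0.4264

This means the shift is 0.4264 × λ_C = 1.0346 pm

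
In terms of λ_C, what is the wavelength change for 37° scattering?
0.2014 λ_C

The Compton shift formula is:
Δλ = λ_C(1 - cos θ)

Dividing both sides by λ_C:
Δλ/λ_C = 1 - cos θ

For θ = 37°:
Δλ/λ_C = 1 - cos(37°)
Δλ/λ_C = 1 - 0.7986
Δλ/λ_C = 0.2014

This means the shift is 0.2014 × λ_C = 0.4886 pm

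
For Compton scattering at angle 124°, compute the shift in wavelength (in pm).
3.7831 pm

Using the Compton scattering formula:
Δλ = λ_C(1 - cos θ)

where λ_C = h/(m_e·c) ≈ 2.4263 pm is the Compton wavelength of an electron.

For θ = 124°:
cos(124°) = -0.5592
1 - cos(124°) = 1.5592

Δλ = 2.4263 × 1.5592
Δλ = 3.7831 pm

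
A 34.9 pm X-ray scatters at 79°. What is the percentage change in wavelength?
5.6256%

Calculate the Compton shift:
Δλ = λ_C(1 - cos(79°))
Δλ = 2.4263 × (1 - cos(79°))
Δλ = 2.4263 × 0.8092
Δλ = 1.9633 pm

Percentage change:
(Δλ/λ₀) × 100 = (1.9633/34.9) × 100
= 5.6256%

(Intermediate values are shown rounded; full precision is carried through to the final answer.)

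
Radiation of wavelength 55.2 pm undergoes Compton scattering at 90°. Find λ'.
57.6263 pm

Using the Compton formula: λ' = λ + λ_C(1 − cos θ)

For θ = 90°, cos θ = 0 (exact) = 0.0000, so:
1 − cos 90° = 1 − (0) = 1.0000

Δλ = λ_C × 1.0000 = 2.4263 × 1.0000 = 2.4263 pm

λ' = 55.2 + 2.4263 = 57.6263 pm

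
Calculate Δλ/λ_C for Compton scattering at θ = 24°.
0.0865 λ_C

The Compton shift formula is:
Δλ = λ_C(1 - cos θ)

Dividing both sides by λ_C:
Δλ/λ_C = 1 - cos θ

For θ = 24°:
Δλ/λ_C = 1 - cos(24°)
Δλ/λ_C = 1 - 0.9135
Δλ/λ_C = 0.0865

This means the shift is 0.0865 × λ_C = 0.2098 pm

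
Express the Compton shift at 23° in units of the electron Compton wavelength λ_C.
0.0795 λ_C

The Compton shift formula is:
Δλ = λ_C(1 - cos θ)

Dividing both sides by λ_C:
Δλ/λ_C = 1 - cos θ

For θ = 23°:
Δλ/λ_C = 1 - cos(23°)
Δλ/λ_C = 1 - 0.9205
Δλ/λ_C = 0.0795

This means the shift is 0.0795 × λ_C = 0.1929 pm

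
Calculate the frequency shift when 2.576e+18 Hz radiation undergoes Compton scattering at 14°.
1.594e+15 Hz (decrease)

Convert frequency to wavelength (c = 299792458 m/s):
λ₀ = c/f₀ = 299792458/2.576e+18 = 1.1637906e-10 m = 116.3791 pm

Calculate Compton shift:
Δλ = λ_C(1 - cos(14°)) = 0.0721 pm

Final wavelength:
λ' = λ₀ + Δλ = 116.3791 + 0.0721 = 116.4511 pm

Final frequency:
f' = c/λ' = 299792458/1.1645113e-10 = 2.5744057e+18 Hz

Frequency shift (decrease):
Δf = f₀ - f' = 2.576e+18 - 2.5744057e+18 = 1.594e+15 Hz

(Intermediate values are shown rounded; full precision is carried through to the final answer.)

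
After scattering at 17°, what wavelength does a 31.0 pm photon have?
31.1060 pm

Using the Compton scattering formula:
λ' = λ + Δλ = λ + λ_C(1 - cos θ)

Given:
- Initial wavelength λ = 31.0 pm
- Scattering angle θ = 17°
- Compton wavelength λ_C ≈ 2.4263 pm

Calculate the shift:
Δλ = 2.4263 × (1 - cos(17°))
Δλ = 2.4263 × 0.0437
Δλ = 0.1060 pm

Final wavelength:
λ' = 31.0 + 0.1060 = 31.1060 pm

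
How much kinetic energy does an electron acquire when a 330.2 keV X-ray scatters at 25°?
18.8499 keV

By energy conservation: K_e = E_initial - E_final

First find the scattered photon energy:
Initial wavelength: λ = hc/E = 3.7548 pm
Compton shift: Δλ = λ_C(1 - cos(25°)) = 0.2273 pm
Final wavelength: λ' = 3.7548 + 0.2273 = 3.9821 pm
Final photon energy: E' = hc/λ' = 311.3501 keV

Electron kinetic energy:
K_e = E - E' = 330.2000 - 311.3501 = 18.8499 keV

(Intermediate values are shown rounded; full precision is carried through to the final answer.)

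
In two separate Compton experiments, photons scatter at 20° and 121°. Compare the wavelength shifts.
121° produces the larger shift by a factor of 25.122

Calculate both shifts using Δλ = λ_C(1 - cos θ):

For θ₁ = 20°:
Δλ₁ = 2.4263 × (1 - cos(20°))
Δλ₁ = 2.4263 × 0.0603
Δλ₁ = 0.1463 pm

For θ₂ = 121°:
Δλ₂ = 2.4263 × (1 - cos(121°))
Δλ₂ = 2.4263 × 1.5150
Δλ₂ = 3.6760 pm

The 121° angle produces the larger shift.
Ratio: 3.6760/0.1463 = 25.122

(Intermediate values are shown rounded; full precision is carried through to the final answer.)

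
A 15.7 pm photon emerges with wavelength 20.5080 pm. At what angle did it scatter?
168.99°

First find the wavelength shift:
Δλ = λ' - λ = 20.5080 - 15.7 = 4.8080 pm

Using Δλ = λ_C(1 - cos θ), with λ_C = h/(m_e·c) ≈ 2.42631024 pm:
cos θ = 1 - Δλ/λ_C
cos θ = 1 - 4.8080/2.42631024
cos θ = -0.981610

θ = arccos(-0.981610)
θ = 168.99°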